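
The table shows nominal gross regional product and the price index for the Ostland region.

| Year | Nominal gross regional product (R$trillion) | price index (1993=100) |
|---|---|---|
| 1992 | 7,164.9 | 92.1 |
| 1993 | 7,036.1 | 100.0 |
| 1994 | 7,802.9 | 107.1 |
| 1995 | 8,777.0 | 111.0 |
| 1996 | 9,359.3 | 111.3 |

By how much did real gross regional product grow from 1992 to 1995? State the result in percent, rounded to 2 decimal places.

Real gross regional product 1992 = 7164.9/0.921 = 7779.48.
Real gross regional product 1995 = 8777.0/1.110 = 7907.21.
Change = 7907.21/7779.48 − 1 = 0.0164.

1.64%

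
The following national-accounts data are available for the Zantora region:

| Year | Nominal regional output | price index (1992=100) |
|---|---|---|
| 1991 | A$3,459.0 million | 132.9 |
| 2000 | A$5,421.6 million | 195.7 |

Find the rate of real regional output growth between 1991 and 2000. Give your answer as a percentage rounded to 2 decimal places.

Deflate each year: 1991 → 3459.0/1.329 = 2602.71; 2000 → 5421.6/1.957 = 2770.36.
So real regional output changed by 2770.36/2602.71 − 1 = 0.0644, i.e. 6.44%.

6.44%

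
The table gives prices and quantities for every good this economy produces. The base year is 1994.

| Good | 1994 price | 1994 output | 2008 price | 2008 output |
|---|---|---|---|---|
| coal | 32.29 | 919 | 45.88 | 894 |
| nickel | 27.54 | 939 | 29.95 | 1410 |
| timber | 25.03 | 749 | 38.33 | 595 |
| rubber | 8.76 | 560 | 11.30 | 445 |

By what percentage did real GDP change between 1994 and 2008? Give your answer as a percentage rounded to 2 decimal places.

Real GDP 1994 = Nominal GDP 1994 = 32.29·919 + 27.54·939 + 25.03·749 + 8.76·560 = 79187.64.
Real GDP 2008 (at 1994 prices) = 32.29·894 + 27.54·1410 + 25.03·595 + 8.76·445 = 86489.71.
Real growth = 86489.71/79187.64 − 1 = 0.0922.

9.22%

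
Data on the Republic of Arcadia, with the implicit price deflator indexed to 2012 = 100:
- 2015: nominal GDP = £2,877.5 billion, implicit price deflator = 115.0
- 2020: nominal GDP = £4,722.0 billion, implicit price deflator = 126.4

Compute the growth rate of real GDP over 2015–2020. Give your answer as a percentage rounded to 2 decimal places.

49.30%

Deflate each year: 2015 → 2877.5/1.150 = 2502.17; 2020 → 4722.0/1.264 = 3735.76.
So real GDP changed by 3735.76/2502.17 − 1 = 0.4930, i.e. 49.30%.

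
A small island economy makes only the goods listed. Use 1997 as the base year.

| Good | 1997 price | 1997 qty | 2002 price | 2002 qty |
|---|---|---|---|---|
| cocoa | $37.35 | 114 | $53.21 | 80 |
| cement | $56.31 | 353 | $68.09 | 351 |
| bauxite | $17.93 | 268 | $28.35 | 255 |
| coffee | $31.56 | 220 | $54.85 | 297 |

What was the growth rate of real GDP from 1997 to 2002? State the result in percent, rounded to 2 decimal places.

2.27%

Real GDP 1997 = Nominal GDP 1997 = 37.35·114 + 56.31·353 + 17.93·268 + 31.56·220 = 35883.77.
Real GDP 2002 (at 1997 prices) = 37.35·80 + 56.31·351 + 17.93·255 + 31.56·297 = 36698.28.
Real growth = 36698.28/35883.77 − 1 = 0.0227.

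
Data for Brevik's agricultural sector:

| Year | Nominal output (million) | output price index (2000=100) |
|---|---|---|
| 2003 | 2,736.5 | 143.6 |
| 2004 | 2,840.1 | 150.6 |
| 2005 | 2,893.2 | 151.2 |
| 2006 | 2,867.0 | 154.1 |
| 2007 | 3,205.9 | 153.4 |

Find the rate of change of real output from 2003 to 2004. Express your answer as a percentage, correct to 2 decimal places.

-1.04%

Real output 2003 = 2736.5/1.436 = 1905.64.
Real output 2004 = 2840.1/1.506 = 1885.86.
Change = 1885.86/1905.64 − 1 = -0.0104.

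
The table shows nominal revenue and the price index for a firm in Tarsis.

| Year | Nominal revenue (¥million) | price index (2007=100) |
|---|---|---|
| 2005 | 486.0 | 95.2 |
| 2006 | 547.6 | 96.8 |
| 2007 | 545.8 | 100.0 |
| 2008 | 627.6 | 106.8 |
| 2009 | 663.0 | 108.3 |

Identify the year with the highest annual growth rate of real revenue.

2006: real = 547.6/0.968 = 565.70; growth vs 2005 (510.50) = 10.81%.
2007: real = 545.8/1.000 = 545.80; growth vs 2006 (565.70) = -3.52%.
2008: real = 627.6/1.068 = 587.64; growth vs 2007 (545.80) = 7.67%.
2009: real = 663.0/1.083 = 612.19; growth vs 2008 (587.64) = 4.18%.

2006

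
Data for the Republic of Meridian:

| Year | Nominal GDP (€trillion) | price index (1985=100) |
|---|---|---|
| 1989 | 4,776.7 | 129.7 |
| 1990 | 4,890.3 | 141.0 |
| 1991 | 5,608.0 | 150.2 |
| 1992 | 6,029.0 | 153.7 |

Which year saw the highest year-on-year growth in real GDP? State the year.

1991

1990: real = 4890.3/1.410 = 3468.30; growth vs 1989 (3682.88) = -5.83%.
1991: real = 5608.0/1.502 = 3733.69; growth vs 1990 (3468.30) = 7.65%.
1992: real = 6029.0/1.537 = 3922.58; growth vs 1991 (3733.69) = 5.06%.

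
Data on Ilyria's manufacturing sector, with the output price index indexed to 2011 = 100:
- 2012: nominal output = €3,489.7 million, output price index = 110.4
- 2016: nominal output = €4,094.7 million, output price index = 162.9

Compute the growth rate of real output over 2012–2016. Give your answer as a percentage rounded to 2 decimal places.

Deflate each year: 2012 → 3489.7/1.104 = 3160.96; 2016 → 4094.7/1.629 = 2513.63.
So real output changed by 2513.63/3160.96 − 1 = -0.2048, i.e. -20.48%.

-20.48%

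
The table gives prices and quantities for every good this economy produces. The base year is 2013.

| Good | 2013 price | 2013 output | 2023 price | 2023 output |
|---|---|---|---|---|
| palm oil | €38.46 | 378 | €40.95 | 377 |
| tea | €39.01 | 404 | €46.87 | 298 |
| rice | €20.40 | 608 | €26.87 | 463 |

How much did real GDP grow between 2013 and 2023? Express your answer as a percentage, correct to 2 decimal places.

Real GDP 2013 = Nominal GDP 2013 = 38.46·378 + 39.01·404 + 20.40·608 = 42701.12.
Real GDP 2023 (at 2013 prices) = 38.46·377 + 39.01·298 + 20.40·463 = 35569.60.
Real growth = 35569.60/42701.12 − 1 = -0.1670.

-16.70%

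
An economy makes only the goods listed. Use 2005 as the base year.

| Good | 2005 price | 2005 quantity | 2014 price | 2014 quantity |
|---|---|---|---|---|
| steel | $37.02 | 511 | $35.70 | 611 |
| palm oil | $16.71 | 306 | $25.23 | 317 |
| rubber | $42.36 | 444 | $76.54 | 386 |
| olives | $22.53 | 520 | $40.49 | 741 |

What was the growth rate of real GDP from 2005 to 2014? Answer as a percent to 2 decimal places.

11.75%

Real GDP 2005 = Nominal GDP 2005 = 37.02·511 + 16.71·306 + 42.36·444 + 22.53·520 = 54553.92.
Real GDP 2014 (at 2005 prices) = 37.02·611 + 16.71·317 + 42.36·386 + 22.53·741 = 60961.98.
Real growth = 60961.98/54553.92 − 1 = 0.1175.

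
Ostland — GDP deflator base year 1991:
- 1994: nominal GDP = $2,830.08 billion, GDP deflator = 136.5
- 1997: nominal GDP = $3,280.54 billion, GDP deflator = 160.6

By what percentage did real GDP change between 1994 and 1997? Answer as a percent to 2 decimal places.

Deflate each year: 1994 → 2830.08/1.365 = 2073.32; 1997 → 3280.54/1.606 = 2042.68.
So real GDP changed by 2042.68/2073.32 − 1 = -0.0148, i.e. -1.48%.

-1.48%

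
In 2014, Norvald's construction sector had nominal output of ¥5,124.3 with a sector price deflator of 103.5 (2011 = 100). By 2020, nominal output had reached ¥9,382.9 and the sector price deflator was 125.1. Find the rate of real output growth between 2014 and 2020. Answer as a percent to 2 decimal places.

51.49%

Real output 2014 = 5124.3 / 1.035 = 4951.01.
Real output 2020 = 9382.9 / 1.251 = 7500.32.
Real growth = 7500.32 / 4951.01 − 1 = 0.5149.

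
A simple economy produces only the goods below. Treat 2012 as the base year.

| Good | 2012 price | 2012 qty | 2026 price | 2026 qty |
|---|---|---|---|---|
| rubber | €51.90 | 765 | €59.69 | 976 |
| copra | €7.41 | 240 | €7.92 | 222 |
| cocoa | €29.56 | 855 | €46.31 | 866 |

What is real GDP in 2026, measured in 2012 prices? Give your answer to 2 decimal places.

Real GDP 2026 = Σ (p_2012 × q_2026) = 51.90·976 + 7.41·222 + 29.56·866 = 77898.38.

€77898.38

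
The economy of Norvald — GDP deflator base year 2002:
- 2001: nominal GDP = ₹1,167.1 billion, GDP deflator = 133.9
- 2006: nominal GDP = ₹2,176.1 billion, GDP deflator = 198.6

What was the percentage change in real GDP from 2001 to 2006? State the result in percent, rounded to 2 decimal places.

Deflate each year: 2001 → 1167.1/1.339 = 871.62; 2006 → 2176.1/1.986 = 1095.72.
So real GDP changed by 1095.72/871.62 − 1 = 0.2571, i.e. 25.71%.

25.71%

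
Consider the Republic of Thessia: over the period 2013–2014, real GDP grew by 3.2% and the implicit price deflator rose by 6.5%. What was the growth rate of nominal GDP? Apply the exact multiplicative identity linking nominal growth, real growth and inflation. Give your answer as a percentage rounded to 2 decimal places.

9.91%

(1 + g_nom) = (1 + g_real)(1 + π) = 1.0320 × 1.0650 = 1.09908.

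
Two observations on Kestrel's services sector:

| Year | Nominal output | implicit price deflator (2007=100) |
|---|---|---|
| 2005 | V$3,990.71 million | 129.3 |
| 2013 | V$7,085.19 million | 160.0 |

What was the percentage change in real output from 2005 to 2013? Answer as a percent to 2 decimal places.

43.48%

Deflate each year: 2005 → 3990.71/1.293 = 3086.40; 2013 → 7085.19/1.600 = 4428.24.
So real output changed by 4428.24/3086.40 − 1 = 0.4348, i.e. 43.48%.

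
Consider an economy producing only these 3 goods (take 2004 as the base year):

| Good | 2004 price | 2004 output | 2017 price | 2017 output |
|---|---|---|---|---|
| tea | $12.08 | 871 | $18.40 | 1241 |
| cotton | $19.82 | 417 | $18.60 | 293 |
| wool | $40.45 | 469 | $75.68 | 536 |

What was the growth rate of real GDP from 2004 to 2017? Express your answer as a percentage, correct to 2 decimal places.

Real GDP 2004 = Nominal GDP 2004 = 12.08·871 + 19.82·417 + 40.45·469 = 37757.67.
Real GDP 2017 (at 2004 prices) = 12.08·1241 + 19.82·293 + 40.45·536 = 42479.74.
Real growth = 42479.74/37757.67 − 1 = 0.1251.

12.51%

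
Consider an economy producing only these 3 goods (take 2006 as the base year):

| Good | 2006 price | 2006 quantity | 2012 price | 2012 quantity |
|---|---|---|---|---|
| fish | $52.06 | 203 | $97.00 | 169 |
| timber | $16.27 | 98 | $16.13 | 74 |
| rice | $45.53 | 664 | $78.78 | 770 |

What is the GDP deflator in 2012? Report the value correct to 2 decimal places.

173.65

Nominal GDP 2012 = 97.00·169 + 16.13·74 + 78.78·770 = 78247.22.
Real GDP 2012 (at 2006 prices) = 52.06·169 + 16.27·74 + 45.53·770 = 45060.22.
Deflator = Nominal/Real × 100 = 78247.22/45060.22 × 100 = 173.650.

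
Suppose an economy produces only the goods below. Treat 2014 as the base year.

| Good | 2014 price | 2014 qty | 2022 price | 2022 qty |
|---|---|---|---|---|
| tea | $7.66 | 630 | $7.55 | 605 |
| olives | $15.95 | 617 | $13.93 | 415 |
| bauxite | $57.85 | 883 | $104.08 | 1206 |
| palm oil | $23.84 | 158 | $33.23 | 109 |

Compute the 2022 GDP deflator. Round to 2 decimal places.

Nominal GDP 2022 = 7.55·605 + 13.93·415 + 104.08·1206 + 33.23·109 = 139491.25.
Real GDP 2022 (at 2014 prices) = 7.66·605 + 15.95·415 + 57.85·1206 + 23.84·109 = 83619.21.
Deflator = Nominal/Real × 100 = 139491.25/83619.21 × 100 = 166.817.

166.82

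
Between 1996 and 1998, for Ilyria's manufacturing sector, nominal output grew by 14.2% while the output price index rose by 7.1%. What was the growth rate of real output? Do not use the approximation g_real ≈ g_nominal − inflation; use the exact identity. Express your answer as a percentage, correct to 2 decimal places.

(1 + g_nom) = (1 + g_real)(1 + π), so g_real = 1.1420 / 1.0710 − 1 = 0.06629.

6.63%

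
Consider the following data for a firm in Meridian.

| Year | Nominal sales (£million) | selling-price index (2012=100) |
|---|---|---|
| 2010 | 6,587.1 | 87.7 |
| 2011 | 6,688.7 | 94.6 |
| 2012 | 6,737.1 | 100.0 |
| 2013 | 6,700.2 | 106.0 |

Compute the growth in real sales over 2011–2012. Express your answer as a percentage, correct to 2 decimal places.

-4.72%

Real sales 2011 = 6688.7/0.946 = 7070.51.
Real sales 2012 = 6737.1/1.000 = 6737.10.
Change = 6737.10/7070.51 − 1 = -0.0472.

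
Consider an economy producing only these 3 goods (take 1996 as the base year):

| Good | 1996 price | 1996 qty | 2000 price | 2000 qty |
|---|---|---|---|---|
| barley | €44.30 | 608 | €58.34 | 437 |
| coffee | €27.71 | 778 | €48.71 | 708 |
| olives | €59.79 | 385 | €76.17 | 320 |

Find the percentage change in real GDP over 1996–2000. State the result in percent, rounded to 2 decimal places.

Real GDP 1996 = Nominal GDP 1996 = 44.30·608 + 27.71·778 + 59.79·385 = 71511.93.
Real GDP 2000 (at 1996 prices) = 44.30·437 + 27.71·708 + 59.79·320 = 58110.58.
Real growth = 58110.58/71511.93 − 1 = -0.1874.

-18.74%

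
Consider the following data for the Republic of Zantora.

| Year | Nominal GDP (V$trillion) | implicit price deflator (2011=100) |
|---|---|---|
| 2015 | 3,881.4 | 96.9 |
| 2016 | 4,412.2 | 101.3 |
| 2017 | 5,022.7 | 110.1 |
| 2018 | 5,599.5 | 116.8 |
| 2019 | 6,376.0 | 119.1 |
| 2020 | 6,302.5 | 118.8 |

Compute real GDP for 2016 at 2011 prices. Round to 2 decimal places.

V$4,355.58 trillion

Real GDP 2016 = 4412.2 / 1.013 = 4355.58.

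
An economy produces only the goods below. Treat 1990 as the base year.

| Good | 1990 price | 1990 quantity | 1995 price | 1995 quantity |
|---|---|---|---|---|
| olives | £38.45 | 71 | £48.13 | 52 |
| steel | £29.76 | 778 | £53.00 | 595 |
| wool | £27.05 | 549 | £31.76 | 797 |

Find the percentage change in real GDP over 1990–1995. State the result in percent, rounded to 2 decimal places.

Real GDP 1990 = Nominal GDP 1990 = 38.45·71 + 29.76·778 + 27.05·549 = 40733.68.
Real GDP 1995 (at 1990 prices) = 38.45·52 + 29.76·595 + 27.05·797 = 41265.45.
Real growth = 41265.45/40733.68 − 1 = 0.0131.

1.31%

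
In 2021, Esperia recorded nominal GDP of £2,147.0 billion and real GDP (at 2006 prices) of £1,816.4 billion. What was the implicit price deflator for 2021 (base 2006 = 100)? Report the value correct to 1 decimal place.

118.2

implicit price deflator = (Nominal / Real) × 100 = 2147.0 / 1816.4 × 100 = 118.20.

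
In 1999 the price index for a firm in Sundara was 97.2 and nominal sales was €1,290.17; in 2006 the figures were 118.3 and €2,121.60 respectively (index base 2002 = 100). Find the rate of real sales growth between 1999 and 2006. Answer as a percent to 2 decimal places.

35.11%

Real sales 1999 = 1290.17 / 0.972 = 1327.34.
Real sales 2006 = 2121.60 / 1.183 = 1793.41.
Real growth = 1793.41 / 1327.34 − 1 = 0.3511.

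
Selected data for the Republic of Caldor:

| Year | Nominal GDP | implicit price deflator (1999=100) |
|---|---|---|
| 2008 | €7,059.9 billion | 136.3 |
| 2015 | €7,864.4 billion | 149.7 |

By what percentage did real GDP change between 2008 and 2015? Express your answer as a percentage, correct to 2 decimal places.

Real GDP 2008 = 7059.9 / 1.363 = 5179.68.
Real GDP 2015 = 7864.4 / 1.497 = 5253.44.
Real growth = 5253.44 / 5179.68 − 1 = 0.0142.

1.42%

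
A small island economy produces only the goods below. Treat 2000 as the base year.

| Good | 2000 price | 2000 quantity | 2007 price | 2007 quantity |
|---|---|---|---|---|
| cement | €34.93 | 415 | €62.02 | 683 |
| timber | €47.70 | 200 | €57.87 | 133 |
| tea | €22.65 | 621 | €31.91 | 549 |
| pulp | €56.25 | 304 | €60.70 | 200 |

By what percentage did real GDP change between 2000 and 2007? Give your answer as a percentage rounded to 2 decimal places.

Real GDP 2000 = Nominal GDP 2000 = 34.93·415 + 47.70·200 + 22.65·621 + 56.25·304 = 55201.60.
Real GDP 2007 (at 2000 prices) = 34.93·683 + 47.70·133 + 22.65·549 + 56.25·200 = 53886.14.
Real growth = 53886.14/55201.60 − 1 = -0.0238.

-2.38%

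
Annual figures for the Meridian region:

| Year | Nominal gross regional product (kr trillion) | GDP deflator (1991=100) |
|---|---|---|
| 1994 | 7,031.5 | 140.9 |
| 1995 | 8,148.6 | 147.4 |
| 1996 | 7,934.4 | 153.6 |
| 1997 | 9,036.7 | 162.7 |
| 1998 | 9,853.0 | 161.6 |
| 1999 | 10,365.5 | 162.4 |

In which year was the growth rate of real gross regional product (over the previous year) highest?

1995: real = 8148.6/1.474 = 5528.22; growth vs 1994 (4990.42) = 10.78%.
1996: real = 7934.4/1.536 = 5165.63; growth vs 1995 (5528.22) = -6.56%.
1997: real = 9036.7/1.627 = 5554.21; growth vs 1996 (5165.63) = 7.52%.
1998: real = 9853.0/1.616 = 6097.15; growth vs 1997 (5554.21) = 9.78%.
1999: real = 10365.5/1.624 = 6382.70; growth vs 1998 (6097.15) = 4.68%.

1995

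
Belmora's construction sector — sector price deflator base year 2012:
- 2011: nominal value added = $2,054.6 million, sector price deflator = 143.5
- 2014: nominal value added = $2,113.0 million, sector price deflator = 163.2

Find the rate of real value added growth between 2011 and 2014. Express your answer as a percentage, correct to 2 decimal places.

Real value added 2011 = 2054.6 / 1.435 = 1431.78.
Real value added 2014 = 2113.0 / 1.632 = 1294.73.
Real growth = 1294.73 / 1431.78 − 1 = -0.0957.

-9.57%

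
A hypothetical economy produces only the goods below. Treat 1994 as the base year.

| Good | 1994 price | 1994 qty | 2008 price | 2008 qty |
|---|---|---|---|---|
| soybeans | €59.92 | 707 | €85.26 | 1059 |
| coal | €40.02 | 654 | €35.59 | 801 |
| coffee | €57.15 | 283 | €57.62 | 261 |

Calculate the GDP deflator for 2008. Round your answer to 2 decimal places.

Nominal GDP 2008 = 85.26·1059 + 35.59·801 + 57.62·261 = 133836.75.
Real GDP 2008 (at 1994 prices) = 59.92·1059 + 40.02·801 + 57.15·261 = 110427.45.
Deflator = Nominal/Real × 100 = 133836.75/110427.45 × 100 = 121.199.

121.20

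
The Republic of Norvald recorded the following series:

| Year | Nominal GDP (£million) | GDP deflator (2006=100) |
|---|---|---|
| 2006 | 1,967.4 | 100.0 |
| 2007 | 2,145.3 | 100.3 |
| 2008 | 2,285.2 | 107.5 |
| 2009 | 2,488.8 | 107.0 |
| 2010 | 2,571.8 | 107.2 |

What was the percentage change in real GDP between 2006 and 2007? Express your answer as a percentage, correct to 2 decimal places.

Real GDP 2006 = 1967.4/1.000 = 1967.40.
Real GDP 2007 = 2145.3/1.003 = 2138.88.
Change = 2138.88/1967.40 − 1 = 0.0872.

8.72%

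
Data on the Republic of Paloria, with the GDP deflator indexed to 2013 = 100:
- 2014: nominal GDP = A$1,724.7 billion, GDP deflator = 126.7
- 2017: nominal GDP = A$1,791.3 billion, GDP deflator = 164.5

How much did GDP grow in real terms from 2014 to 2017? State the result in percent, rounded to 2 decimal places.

Deflate each year: 2014 → 1724.7/1.267 = 1361.25; 2017 → 1791.3/1.645 = 1088.94.
So real GDP changed by 1088.94/1361.25 − 1 = -0.2000, i.e. -20.00%.

-20.00%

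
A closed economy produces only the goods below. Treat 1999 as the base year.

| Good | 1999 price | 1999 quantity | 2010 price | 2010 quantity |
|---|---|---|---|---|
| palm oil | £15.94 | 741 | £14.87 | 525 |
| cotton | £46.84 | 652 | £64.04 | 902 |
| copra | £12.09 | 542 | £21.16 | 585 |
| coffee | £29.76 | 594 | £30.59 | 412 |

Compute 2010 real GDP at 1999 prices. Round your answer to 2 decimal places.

Real GDP 2010 = Σ (p_1999 × q_2010) = 15.94·525 + 46.84·902 + 12.09·585 + 29.76·412 = 69951.95.

£69951.95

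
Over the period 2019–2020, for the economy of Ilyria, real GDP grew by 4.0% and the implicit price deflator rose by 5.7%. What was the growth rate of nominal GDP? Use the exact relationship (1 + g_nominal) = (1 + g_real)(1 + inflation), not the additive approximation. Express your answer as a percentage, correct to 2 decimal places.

(1 + g_nom) = (1 + g_real)(1 + π) = 1.0400 × 1.0570 = 1.09928.

9.93%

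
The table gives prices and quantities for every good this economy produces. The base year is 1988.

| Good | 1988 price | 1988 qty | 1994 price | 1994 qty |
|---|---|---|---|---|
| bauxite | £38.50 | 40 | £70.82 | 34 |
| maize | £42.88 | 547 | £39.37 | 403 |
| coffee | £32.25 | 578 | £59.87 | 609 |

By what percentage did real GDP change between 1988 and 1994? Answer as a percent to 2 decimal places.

-12.39%

Real GDP 1988 = Nominal GDP 1988 = 38.50·40 + 42.88·547 + 32.25·578 = 43635.86.
Real GDP 1994 (at 1988 prices) = 38.50·34 + 42.88·403 + 32.25·609 = 38229.89.
Real growth = 38229.89/43635.86 − 1 = -0.1239.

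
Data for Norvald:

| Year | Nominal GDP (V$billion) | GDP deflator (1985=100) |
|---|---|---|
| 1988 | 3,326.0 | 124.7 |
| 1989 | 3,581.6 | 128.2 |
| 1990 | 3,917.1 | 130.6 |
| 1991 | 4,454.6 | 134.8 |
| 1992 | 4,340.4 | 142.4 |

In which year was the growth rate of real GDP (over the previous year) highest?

1991

1989: real = 3581.6/1.282 = 2793.76; growth vs 1988 (2667.20) = 4.75%.
1990: real = 3917.1/1.306 = 2999.31; growth vs 1989 (2793.76) = 7.36%.
1991: real = 4454.6/1.348 = 3304.60; growth vs 1990 (2999.31) = 10.18%.
1992: real = 4340.4/1.424 = 3048.03; growth vs 1991 (3304.60) = -7.76%.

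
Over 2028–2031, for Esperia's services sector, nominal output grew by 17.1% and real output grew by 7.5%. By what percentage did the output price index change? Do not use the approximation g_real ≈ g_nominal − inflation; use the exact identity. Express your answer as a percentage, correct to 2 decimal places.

8.93%

(1 + g_nom) = (1 + g_real)(1 + π), so π = 1.1710 / 1.0750 − 1 = 0.08930.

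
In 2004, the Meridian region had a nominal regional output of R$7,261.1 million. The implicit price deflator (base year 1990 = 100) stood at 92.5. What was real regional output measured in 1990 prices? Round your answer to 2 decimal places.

R$7,849.84 million

Real regional output = Nominal / (implicit price deflator/100) = 7261.1 / 0.925 = 7849.84.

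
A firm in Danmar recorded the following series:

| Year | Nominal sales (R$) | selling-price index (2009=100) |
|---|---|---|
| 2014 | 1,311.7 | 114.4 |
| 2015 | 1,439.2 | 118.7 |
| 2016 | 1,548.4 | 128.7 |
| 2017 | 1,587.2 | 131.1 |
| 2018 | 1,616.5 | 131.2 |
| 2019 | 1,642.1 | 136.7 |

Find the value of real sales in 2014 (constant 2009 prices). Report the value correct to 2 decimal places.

Real sales 2014 = 1311.7 / 1.144 = 1146.59.

R$1,146.59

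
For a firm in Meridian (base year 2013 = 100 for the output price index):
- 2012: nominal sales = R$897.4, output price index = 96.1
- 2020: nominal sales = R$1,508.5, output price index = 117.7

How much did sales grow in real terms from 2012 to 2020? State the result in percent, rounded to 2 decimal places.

37.25%

Real sales 2012 = 897.4 / 0.961 = 933.82.
Real sales 2020 = 1508.5 / 1.177 = 1281.65.
Real growth = 1281.65 / 933.82 − 1 = 0.3725.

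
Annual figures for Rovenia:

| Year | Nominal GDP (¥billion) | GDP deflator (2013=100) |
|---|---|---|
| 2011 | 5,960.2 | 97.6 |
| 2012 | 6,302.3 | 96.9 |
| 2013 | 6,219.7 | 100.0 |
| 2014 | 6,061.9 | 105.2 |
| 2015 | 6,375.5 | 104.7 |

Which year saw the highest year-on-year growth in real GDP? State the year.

2012: real = 6302.3/0.969 = 6503.92; growth vs 2011 (6106.76) = 6.50%.
2013: real = 6219.7/1.000 = 6219.70; growth vs 2012 (6503.92) = -4.37%.
2014: real = 6061.9/1.052 = 5762.26; growth vs 2013 (6219.70) = -7.35%.
2015: real = 6375.5/1.047 = 6089.30; growth vs 2014 (5762.26) = 5.68%.

2012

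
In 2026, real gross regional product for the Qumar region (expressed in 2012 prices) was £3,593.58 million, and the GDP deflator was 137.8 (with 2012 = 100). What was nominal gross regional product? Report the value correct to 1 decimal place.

Nominal gross regional product = Real × (GDP deflator/100) = 3593.58 × 1.378 = 4951.95.

£4,952.0 million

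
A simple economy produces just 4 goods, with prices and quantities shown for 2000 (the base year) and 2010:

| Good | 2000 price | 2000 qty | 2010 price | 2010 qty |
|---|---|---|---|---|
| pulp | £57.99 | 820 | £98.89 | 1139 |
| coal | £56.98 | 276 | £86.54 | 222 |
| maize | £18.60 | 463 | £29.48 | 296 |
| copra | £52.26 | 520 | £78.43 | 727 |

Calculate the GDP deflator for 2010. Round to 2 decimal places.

Nominal GDP 2010 = 98.89·1139 + 86.54·222 + 29.48·296 + 78.43·727 = 197592.28.
Real GDP 2010 (at 2000 prices) = 57.99·1139 + 56.98·222 + 18.60·296 + 52.26·727 = 122198.79.
Deflator = Nominal/Real × 100 = 197592.28/122198.79 × 100 = 161.697.

161.70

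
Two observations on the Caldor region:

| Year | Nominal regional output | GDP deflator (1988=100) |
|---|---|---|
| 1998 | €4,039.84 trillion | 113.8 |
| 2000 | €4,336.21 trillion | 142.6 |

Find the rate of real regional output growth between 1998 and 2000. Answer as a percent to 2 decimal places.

-14.34%

Real regional output 1998 = 4039.84 / 1.138 = 3549.95.
Real regional output 2000 = 4336.21 / 1.426 = 3040.82.
Real growth = 3040.82 / 3549.95 − 1 = -0.1434.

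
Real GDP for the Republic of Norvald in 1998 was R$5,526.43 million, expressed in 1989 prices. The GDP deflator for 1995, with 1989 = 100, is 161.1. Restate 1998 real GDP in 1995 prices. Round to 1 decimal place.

R$8,903.1 million

Real GDP in 1995 prices = Real GDP in 1989 prices × (P_1995/P_1989) = 5526.43 × 1.611 = 8903.08.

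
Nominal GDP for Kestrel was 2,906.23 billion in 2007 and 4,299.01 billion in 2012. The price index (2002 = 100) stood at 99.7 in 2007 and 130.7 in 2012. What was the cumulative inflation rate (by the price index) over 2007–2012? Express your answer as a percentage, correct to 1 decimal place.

31.1%

Price-level change = 130.7 / 99.7 − 1 = 0.3109.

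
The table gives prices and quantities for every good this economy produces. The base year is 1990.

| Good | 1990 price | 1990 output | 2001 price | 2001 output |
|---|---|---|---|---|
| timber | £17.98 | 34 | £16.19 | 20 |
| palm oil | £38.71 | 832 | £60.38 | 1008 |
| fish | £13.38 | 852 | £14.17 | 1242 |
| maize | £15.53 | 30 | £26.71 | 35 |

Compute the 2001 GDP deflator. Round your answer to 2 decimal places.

Nominal GDP 2001 = 16.19·20 + 60.38·1008 + 14.17·1242 + 26.71·35 = 79720.83.
Real GDP 2001 (at 1990 prices) = 17.98·20 + 38.71·1008 + 13.38·1242 + 15.53·35 = 56540.79.
Deflator = Nominal/Real × 100 = 79720.83/56540.79 × 100 = 140.997.

141.00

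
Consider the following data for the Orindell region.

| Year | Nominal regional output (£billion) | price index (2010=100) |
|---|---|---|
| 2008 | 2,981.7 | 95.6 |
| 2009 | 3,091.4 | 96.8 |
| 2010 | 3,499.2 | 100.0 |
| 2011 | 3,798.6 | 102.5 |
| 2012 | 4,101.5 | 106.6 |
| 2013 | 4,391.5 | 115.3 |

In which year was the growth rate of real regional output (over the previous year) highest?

2010

2009: real = 3091.4/0.968 = 3193.60; growth vs 2008 (3118.93) = 2.39%.
2010: real = 3499.2/1.000 = 3499.20; growth vs 2009 (3193.60) = 9.57%.
2011: real = 3798.6/1.025 = 3705.95; growth vs 2010 (3499.20) = 5.91%.
2012: real = 4101.5/1.066 = 3847.56; growth vs 2011 (3705.95) = 3.82%.
2013: real = 4391.5/1.153 = 3808.76; growth vs 2012 (3847.56) = -1.01%.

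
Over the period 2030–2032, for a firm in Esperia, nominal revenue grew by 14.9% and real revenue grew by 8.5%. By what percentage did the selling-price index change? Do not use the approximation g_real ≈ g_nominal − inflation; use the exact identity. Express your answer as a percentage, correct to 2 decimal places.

(1 + g_nom) = (1 + g_real)(1 + π), so π = 1.1490 / 1.0850 − 1 = 0.05899.

5.90%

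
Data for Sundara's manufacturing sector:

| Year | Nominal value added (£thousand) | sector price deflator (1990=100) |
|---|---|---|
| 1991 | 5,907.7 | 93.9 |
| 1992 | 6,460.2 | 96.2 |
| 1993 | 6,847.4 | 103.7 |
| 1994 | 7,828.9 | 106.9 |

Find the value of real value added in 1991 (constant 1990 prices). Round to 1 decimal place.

Real value added 1991 = 5907.7 / 0.939 = 6291.48.

£6,291.5 thousand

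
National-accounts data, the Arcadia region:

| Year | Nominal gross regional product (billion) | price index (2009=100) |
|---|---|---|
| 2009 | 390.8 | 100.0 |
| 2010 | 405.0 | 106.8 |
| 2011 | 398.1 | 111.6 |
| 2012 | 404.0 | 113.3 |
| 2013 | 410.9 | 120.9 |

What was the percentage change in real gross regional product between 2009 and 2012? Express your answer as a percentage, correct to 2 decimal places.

Real gross regional product 2009 = 390.8/1.000 = 390.80.
Real gross regional product 2012 = 404.0/1.133 = 356.58.
Change = 356.58/390.80 − 1 = -0.0876.

-8.76%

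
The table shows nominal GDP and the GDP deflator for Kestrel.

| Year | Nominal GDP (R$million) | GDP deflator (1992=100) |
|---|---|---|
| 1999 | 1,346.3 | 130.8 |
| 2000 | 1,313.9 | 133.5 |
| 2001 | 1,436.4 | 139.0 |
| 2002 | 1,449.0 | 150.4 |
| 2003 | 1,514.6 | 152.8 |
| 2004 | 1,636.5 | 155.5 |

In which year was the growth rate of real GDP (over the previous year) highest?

2000: real = 1313.9/1.335 = 984.19; growth vs 1999 (1029.28) = -4.38%.
2001: real = 1436.4/1.390 = 1033.38; growth vs 2000 (984.19) = 5.00%.
2002: real = 1449.0/1.504 = 963.43; growth vs 2001 (1033.38) = -6.77%.
2003: real = 1514.6/1.528 = 991.23; growth vs 2002 (963.43) = 2.89%.
2004: real = 1636.5/1.555 = 1052.41; growth vs 2003 (991.23) = 6.17%.

2004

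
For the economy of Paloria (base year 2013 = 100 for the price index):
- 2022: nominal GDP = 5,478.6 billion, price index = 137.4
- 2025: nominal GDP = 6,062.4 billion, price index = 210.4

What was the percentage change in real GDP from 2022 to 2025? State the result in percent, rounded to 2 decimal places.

Real GDP 2022 = 5478.6 / 1.374 = 3987.34.
Real GDP 2025 = 6062.4 / 2.104 = 2881.37.
Real growth = 2881.37 / 3987.34 − 1 = -0.2774.

-27.74%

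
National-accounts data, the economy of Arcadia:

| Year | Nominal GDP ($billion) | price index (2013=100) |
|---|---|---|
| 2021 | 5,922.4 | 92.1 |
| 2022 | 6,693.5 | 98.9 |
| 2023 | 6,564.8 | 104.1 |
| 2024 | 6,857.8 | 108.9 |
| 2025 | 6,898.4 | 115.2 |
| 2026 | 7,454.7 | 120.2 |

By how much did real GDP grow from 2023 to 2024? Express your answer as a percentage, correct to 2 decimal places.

Real GDP 2023 = 6564.8/1.041 = 6306.24.
Real GDP 2024 = 6857.8/1.089 = 6297.34.
Change = 6297.34/6306.24 − 1 = -0.0014.

-0.14%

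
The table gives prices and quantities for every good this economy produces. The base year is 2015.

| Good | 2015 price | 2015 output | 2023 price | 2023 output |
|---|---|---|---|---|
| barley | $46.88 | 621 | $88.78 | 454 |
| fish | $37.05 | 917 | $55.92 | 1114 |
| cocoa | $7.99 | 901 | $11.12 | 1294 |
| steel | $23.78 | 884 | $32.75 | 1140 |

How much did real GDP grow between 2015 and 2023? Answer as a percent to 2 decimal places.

Real GDP 2015 = Nominal GDP 2015 = 46.88·621 + 37.05·917 + 7.99·901 + 23.78·884 = 91307.84.
Real GDP 2023 (at 2015 prices) = 46.88·454 + 37.05·1114 + 7.99·1294 + 23.78·1140 = 100005.48.
Real growth = 100005.48/91307.84 − 1 = 0.0953.

9.53%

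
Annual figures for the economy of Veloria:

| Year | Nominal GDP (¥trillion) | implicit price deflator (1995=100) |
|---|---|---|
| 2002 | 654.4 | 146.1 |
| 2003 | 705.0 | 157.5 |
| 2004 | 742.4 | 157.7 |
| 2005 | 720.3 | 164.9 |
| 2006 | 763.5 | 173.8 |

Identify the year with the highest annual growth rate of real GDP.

2004

2003: real = 705.0/1.575 = 447.62; growth vs 2002 (447.91) = -0.06%.
2004: real = 742.4/1.577 = 470.77; growth vs 2003 (447.62) = 5.17%.
2005: real = 720.3/1.649 = 436.81; growth vs 2004 (470.77) = -7.21%.
2006: real = 763.5/1.738 = 439.30; growth vs 2005 (436.81) = 0.57%.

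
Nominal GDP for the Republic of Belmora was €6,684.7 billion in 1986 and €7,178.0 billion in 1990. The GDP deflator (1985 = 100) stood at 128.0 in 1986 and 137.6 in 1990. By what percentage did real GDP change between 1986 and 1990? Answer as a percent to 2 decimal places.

-0.11%

Deflate each year: 1986 → 6684.7/1.280 = 5222.42; 1990 → 7178.0/1.376 = 5216.57.
So real GDP changed by 5216.57/5222.42 − 1 = -0.0011, i.e. -0.11%.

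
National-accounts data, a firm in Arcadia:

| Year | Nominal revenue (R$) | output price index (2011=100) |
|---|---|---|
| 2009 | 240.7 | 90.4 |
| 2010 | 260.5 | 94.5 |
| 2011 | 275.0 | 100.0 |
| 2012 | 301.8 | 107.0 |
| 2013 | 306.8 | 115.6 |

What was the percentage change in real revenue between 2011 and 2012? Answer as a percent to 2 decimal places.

2.57%

Real revenue 2011 = 275.0/1.000 = 275.00.
Real revenue 2012 = 301.8/1.070 = 282.06.
Change = 282.06/275.00 − 1 = 0.0257.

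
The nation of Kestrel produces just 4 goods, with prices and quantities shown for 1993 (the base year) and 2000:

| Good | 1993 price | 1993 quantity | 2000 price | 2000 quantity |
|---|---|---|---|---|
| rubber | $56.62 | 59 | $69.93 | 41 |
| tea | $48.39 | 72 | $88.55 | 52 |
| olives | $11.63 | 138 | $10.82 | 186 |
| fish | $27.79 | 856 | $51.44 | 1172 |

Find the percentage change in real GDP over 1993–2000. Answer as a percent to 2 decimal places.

Real GDP 1993 = Nominal GDP 1993 = 56.62·59 + 48.39·72 + 11.63·138 + 27.79·856 = 32217.84.
Real GDP 2000 (at 1993 prices) = 56.62·41 + 48.39·52 + 11.63·186 + 27.79·1172 = 39570.76.
Real growth = 39570.76/32217.84 − 1 = 0.2282.

22.82%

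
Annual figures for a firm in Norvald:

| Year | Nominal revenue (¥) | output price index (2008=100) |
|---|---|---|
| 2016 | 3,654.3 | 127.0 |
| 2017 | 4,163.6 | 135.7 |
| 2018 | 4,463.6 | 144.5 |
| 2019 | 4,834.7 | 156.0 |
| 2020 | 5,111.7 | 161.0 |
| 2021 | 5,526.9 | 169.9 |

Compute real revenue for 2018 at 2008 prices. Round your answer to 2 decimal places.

Real revenue 2018 = 4463.6 / 1.445 = 3089.00.

¥3,089.00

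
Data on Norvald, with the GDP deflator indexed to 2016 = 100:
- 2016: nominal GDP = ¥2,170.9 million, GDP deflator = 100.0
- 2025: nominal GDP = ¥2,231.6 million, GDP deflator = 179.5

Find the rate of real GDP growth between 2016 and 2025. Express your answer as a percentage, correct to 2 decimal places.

-42.73%

Deflate each year: 2016 → 2170.9/1.000 = 2170.90; 2025 → 2231.6/1.795 = 1243.23.
So real GDP changed by 1243.23/2170.90 − 1 = -0.4273, i.e. -42.73%.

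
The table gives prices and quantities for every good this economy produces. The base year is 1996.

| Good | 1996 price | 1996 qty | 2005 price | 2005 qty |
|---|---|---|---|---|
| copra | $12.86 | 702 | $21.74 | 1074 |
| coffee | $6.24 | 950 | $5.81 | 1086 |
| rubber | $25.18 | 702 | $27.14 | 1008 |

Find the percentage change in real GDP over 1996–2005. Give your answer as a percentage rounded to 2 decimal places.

40.87%

Real GDP 1996 = Nominal GDP 1996 = 12.86·702 + 6.24·950 + 25.18·702 = 32632.08.
Real GDP 2005 (at 1996 prices) = 12.86·1074 + 6.24·1086 + 25.18·1008 = 45969.72.
Real growth = 45969.72/32632.08 − 1 = 0.4087.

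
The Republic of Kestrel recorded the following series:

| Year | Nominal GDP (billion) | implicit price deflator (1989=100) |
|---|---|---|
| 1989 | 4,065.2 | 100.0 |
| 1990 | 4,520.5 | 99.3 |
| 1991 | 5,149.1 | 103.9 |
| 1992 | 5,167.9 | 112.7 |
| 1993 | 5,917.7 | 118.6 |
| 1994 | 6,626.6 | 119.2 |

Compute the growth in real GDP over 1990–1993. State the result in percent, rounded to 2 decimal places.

9.61%

Real GDP 1990 = 4520.5/0.993 = 4552.37.
Real GDP 1993 = 5917.7/1.186 = 4989.63.
Change = 4989.63/4552.37 − 1 = 0.0961.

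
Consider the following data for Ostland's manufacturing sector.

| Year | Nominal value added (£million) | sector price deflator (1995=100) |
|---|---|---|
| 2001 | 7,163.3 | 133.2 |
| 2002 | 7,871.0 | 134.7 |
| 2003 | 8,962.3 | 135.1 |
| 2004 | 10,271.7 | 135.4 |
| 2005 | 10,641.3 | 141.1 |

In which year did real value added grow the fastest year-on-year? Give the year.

2002: real = 7871.0/1.347 = 5843.36; growth vs 2001 (5377.85) = 8.66%.
2003: real = 8962.3/1.351 = 6633.83; growth vs 2002 (5843.36) = 13.53%.
2004: real = 10271.7/1.354 = 7586.19; growth vs 2003 (6633.83) = 14.36%.
2005: real = 10641.3/1.411 = 7541.67; growth vs 2004 (7586.19) = -0.59%.

2004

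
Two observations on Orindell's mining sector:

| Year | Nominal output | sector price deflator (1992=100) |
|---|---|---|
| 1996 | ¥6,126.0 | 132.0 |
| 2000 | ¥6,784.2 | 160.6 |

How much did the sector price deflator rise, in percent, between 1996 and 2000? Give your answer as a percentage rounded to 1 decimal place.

Price-level change = 160.6 / 132.0 − 1 = 0.2167.

21.7%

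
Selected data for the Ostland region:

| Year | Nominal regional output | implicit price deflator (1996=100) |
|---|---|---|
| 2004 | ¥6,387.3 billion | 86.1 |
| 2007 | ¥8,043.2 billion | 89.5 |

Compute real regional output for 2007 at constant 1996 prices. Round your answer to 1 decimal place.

¥8,986.8 billion

Real regional output = Nominal / (implicit price deflator/100) = 8043.2 / 0.895 = 8986.82.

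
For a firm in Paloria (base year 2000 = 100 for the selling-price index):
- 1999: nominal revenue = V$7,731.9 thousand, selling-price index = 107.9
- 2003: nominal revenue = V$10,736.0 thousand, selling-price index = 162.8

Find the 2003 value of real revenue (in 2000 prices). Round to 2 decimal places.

V$6,594.59 thousand

Real revenue = Nominal / (selling-price index/100) = 10736.0 / 1.628 = 6594.59.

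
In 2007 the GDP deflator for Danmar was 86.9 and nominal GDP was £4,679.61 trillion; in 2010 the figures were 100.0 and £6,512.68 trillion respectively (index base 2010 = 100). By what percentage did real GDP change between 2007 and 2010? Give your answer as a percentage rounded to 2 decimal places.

20.94%

Deflate each year: 2007 → 4679.61/0.869 = 5385.05; 2010 → 6512.68/1.000 = 6512.68.
So real GDP changed by 6512.68/5385.05 − 1 = 0.2094, i.e. 20.94%.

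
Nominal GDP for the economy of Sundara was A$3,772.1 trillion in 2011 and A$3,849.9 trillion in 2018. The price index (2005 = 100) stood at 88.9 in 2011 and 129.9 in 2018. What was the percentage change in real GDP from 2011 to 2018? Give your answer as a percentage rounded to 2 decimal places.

-30.15%

Real GDP 2011 = 3772.1 / 0.889 = 4243.08.
Real GDP 2018 = 3849.9 / 1.299 = 2963.74.
Real growth = 2963.74 / 4243.08 − 1 = -0.3015.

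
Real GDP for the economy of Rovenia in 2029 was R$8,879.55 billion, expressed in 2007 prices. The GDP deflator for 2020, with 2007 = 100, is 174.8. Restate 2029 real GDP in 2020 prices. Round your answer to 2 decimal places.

R$15,521.45 billion

Real GDP in 2020 prices = Real GDP in 2007 prices × (P_2020/P_2007) = 8879.55 × 1.748 = 15521.45.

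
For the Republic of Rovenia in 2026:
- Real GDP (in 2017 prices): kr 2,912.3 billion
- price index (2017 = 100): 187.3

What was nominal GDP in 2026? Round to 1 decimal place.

kr 5,454.7 billion

Nominal GDP = Real × (price index/100) = 2912.3 × 1.873 = 5454.74.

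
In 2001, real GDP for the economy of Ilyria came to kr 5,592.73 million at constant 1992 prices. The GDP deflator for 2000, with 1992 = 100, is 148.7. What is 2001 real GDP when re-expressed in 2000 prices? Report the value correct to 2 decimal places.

Real GDP in 2000 prices = Real GDP in 1992 prices × (P_2000/P_1992) = 5592.73 × 1.487 = 8316.39.

kr 8,316.39 million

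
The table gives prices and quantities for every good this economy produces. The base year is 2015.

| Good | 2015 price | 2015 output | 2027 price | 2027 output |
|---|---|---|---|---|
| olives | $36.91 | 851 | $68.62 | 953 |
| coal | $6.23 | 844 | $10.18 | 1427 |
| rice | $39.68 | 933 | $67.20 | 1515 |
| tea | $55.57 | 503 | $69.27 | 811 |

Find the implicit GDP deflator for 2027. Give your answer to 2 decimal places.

Nominal GDP 2027 = 68.62·953 + 10.18·1427 + 67.20·1515 + 69.27·811 = 237907.69.
Real GDP 2027 (at 2015 prices) = 36.91·953 + 6.23·1427 + 39.68·1515 + 55.57·811 = 149247.91.
Deflator = Nominal/Real × 100 = 237907.69/149247.91 × 100 = 159.404.

159.40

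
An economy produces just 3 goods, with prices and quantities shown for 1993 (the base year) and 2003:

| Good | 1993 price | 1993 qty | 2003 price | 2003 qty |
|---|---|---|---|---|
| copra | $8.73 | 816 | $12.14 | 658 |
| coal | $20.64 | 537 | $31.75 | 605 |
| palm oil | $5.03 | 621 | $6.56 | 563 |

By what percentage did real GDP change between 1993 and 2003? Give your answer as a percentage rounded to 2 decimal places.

-1.25%

Real GDP 1993 = Nominal GDP 1993 = 8.73·816 + 20.64·537 + 5.03·621 = 21330.99.
Real GDP 2003 (at 1993 prices) = 8.73·658 + 20.64·605 + 5.03·563 = 21063.43.
Real growth = 21063.43/21330.99 − 1 = -0.0125.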